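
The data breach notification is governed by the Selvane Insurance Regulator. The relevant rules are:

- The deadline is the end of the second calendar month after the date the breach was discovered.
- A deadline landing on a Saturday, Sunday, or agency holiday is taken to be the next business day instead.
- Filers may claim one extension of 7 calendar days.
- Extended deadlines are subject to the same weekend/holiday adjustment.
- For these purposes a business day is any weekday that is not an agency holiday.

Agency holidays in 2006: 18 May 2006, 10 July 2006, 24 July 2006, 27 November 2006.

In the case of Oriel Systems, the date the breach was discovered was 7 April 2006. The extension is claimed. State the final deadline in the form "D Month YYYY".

7 July 2006

The second month after 7 April 2006 is June 2006, whose last day is 30 June 2006.
30 June 2006 (Friday) is already a business day.
The 7-calendar-day extension moves the deadline from 30 June 2006 to 7 July 2006.
7 July 2006 is a Friday and not a listed holiday, so it stands.
Deadline: 7 July 2006.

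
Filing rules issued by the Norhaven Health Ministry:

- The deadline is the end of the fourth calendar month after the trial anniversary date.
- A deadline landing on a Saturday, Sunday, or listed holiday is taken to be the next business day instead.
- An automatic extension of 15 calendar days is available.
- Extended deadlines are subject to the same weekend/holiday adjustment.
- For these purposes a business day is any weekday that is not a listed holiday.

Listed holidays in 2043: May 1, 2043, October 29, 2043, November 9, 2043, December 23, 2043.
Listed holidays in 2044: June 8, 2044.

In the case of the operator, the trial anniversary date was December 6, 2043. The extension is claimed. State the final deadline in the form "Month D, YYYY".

May 17, 2044

4 months after December 6, 2043 falls in April 2044; the last day of that month is April 30, 2044.
April 30, 2044 is a Saturday; the next business day is May 2, 2044 (Monday).
Add the 15 calendar-day extension to May 2, 2044: May 17, 2044.
May 17, 2044 falls on a Tuesday, which is a business day, so no adjustment is needed.
Final deadline: May 17, 2044.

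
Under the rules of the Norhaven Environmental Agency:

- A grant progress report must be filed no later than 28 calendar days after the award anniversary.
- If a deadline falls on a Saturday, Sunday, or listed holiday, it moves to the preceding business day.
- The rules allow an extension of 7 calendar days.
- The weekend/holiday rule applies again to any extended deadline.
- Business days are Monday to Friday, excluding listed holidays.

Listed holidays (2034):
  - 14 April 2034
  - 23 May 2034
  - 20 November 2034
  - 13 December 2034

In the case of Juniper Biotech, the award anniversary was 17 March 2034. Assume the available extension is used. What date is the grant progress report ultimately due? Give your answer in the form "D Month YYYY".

Adding 28 calendar days to 17 March 2034 gives 14 April 2034.
Because 14 April 2034 is a listed holiday, the deadline becomes 13 April 2034 (Thursday).
Applying the 7-calendar-day extension: 13 April 2034 + 7 days = 20 April 2034.
20 April 2034 falls on a Thursday, which is a business day, so no adjustment is needed.
So the filing is due 20 April 2034.

20 April 2034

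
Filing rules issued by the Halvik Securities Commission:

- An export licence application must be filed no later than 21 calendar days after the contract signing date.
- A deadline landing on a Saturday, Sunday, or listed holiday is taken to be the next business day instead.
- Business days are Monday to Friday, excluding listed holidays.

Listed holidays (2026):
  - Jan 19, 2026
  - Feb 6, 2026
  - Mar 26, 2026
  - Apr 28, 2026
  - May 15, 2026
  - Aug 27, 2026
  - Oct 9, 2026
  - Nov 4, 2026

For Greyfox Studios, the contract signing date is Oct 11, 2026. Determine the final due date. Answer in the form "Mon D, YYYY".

Nov 2, 2026

Adding 21 calendar days to Oct 11, 2026 gives Nov 1, 2026.
Nov 1, 2026 is a Sunday, so it moves to the next business day, Nov 2, 2026 (Monday).
So the filing is due Nov 2, 2026.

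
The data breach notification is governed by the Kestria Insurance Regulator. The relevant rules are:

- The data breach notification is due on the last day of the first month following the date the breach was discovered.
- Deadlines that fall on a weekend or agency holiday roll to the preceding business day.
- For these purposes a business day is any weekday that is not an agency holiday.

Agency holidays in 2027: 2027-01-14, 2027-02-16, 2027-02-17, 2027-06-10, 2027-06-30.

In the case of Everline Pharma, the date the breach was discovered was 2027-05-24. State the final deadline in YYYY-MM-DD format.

1 month after 2027-05-24 is June 2027; that month ends on 2027-06-30.
2027-06-30 is a listed holiday, so it moves to the preceding business day, 2027-06-29 (Tuesday).
So the filing is due 2027-06-29.

2027-06-29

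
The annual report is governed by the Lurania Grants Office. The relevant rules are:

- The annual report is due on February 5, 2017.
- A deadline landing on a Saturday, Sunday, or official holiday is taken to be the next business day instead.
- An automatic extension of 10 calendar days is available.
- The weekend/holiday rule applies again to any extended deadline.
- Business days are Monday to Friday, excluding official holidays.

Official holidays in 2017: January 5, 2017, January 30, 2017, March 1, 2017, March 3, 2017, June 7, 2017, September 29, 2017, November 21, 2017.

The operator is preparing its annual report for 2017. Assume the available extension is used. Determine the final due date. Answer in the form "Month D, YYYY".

February 16, 2017

Start from the fixed due date, February 5, 2017.
Because February 5, 2017 is a Sunday, the deadline becomes February 6, 2017 (Monday).
Add the 10 calendar-day extension to February 6, 2017: February 16, 2017.
February 16, 2017 falls on a Thursday, which is a business day, so no adjustment is needed.
Deadline: February 16, 2017.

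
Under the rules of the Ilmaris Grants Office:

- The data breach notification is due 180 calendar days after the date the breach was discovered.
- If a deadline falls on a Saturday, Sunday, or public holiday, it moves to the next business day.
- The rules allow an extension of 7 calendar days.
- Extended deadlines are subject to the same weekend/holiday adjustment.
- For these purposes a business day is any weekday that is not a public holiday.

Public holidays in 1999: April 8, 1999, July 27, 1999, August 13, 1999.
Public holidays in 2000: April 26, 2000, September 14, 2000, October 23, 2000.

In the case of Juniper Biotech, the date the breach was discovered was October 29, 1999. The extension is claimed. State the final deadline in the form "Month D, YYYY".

May 4, 2000

180 calendar days after October 29, 1999 is April 26, 2000.
Because April 26, 2000 is a listed holiday, the deadline becomes April 27, 2000 (Thursday).
With the 7-day extension, April 27, 2000 becomes May 4, 2000.
May 4, 2000 is a Thursday and not a listed holiday, so it stands.
So the filing is due May 4, 2000.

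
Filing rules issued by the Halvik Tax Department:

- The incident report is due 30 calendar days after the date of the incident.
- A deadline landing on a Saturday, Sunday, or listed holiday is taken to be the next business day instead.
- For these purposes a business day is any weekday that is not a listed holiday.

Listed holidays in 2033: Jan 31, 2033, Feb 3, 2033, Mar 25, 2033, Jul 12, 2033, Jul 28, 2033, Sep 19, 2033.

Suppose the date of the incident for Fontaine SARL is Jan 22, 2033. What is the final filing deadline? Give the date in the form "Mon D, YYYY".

Adding 30 calendar days to Jan 22, 2033 gives Feb 21, 2033.
Feb 21, 2033 falls on a Monday, which is a business day, so no adjustment is needed.
Deadline: Feb 21, 2033.

Feb 21, 2033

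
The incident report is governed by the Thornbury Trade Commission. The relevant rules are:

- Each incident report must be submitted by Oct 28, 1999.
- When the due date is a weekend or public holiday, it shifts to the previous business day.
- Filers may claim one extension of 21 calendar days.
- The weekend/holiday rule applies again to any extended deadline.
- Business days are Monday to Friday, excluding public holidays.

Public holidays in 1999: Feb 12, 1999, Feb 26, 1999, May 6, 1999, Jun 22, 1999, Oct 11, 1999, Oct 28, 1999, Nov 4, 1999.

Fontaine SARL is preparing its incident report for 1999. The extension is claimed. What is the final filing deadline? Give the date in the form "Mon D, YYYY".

Nov 17, 1999

The statutory due date is Oct 28, 1999.
Oct 28, 1999 is a listed holiday, so it moves to the preceding business day, Oct 27, 1999 (Wednesday).
The 21-calendar-day extension moves the deadline from Oct 27, 1999 to Nov 17, 1999.
Nov 17, 1999 falls on a Wednesday, which is a business day, so no adjustment is needed.
The final due date is Nov 17, 1999.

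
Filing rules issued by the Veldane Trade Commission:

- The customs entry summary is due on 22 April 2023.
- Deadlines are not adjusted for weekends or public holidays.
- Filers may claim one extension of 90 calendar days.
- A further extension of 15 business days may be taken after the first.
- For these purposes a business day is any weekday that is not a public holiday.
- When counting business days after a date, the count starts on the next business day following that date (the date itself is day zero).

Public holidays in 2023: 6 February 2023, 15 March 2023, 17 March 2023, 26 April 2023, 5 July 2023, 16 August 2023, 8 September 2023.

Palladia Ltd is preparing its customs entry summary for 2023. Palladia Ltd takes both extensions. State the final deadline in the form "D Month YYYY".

Start from the fixed due date, 22 April 2023.
No adjustment is made for weekends or holidays, so 22 April 2023 stands.
With the 90-day extension, 22 April 2023 becomes 21 July 2023.
No adjustment is made for weekends or holidays, so 21 July 2023 stands.
Counting 15 further business days from 21 July 2023 reaches 11 August 2023.
11 August 2023 is a Friday; no weekend or holiday adjustment applies.
Deadline: 11 August 2023.

11 August 2023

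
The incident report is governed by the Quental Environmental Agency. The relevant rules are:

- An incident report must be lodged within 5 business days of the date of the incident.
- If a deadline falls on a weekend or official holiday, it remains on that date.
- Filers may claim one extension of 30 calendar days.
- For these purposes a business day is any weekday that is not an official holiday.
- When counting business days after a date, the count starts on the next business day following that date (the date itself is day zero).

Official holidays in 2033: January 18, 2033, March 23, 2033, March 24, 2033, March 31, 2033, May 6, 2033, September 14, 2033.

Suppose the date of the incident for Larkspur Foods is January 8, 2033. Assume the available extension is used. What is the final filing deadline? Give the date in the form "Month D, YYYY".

Starting the day after January 8, 2033 and counting 5 business days lands on January 14, 2033.
January 14, 2033 falls on a Friday. The rules make no weekend/holiday allowance, so it remains January 14, 2033.
Applying the 30-calendar-day extension: January 14, 2033 + 30 days = February 13, 2033.
February 13, 2033 falls on a Sunday. The rules make no weekend/holiday allowance, so it remains February 13, 2033.
The final due date is February 13, 2033.

February 13, 2033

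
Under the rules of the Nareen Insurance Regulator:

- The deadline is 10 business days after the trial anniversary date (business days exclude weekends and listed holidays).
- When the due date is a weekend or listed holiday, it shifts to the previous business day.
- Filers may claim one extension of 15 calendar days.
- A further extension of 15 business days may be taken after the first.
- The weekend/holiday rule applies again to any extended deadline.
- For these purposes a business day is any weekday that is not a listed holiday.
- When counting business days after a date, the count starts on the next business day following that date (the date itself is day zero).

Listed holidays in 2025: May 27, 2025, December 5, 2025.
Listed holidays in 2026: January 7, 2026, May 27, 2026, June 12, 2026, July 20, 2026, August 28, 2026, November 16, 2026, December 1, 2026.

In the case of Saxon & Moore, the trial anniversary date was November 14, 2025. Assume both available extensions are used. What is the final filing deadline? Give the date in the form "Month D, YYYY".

Counting 10 business days after November 14, 2025 (skipping weekends and listed holidays) reaches November 28, 2025.
November 28, 2025 (Friday) is already a business day.
With the 15-day extension, November 28, 2025 becomes December 13, 2025.
December 13, 2025 is a Saturday, so it moves to the preceding business day, December 12, 2025 (Friday).
Applying the 15-business-day extension: 15 business days after December 12, 2025 is January 2, 2026.
January 2, 2026 falls on a Friday, which is a business day, so no adjustment is needed.
So the filing is due January 2, 2026.

January 2, 2026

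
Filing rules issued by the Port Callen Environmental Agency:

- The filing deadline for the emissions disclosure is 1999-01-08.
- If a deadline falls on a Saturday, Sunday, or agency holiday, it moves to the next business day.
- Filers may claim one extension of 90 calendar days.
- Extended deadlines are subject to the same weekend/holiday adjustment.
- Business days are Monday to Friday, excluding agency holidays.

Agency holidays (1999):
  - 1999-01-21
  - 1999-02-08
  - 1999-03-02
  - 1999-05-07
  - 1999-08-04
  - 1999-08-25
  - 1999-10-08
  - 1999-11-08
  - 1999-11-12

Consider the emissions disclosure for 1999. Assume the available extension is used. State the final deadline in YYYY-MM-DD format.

1999-04-08

The stated deadline is 1999-01-08.
Since 1999-01-08 is a Friday and not a holiday, the date is unchanged.
Applying the 90-calendar-day extension: 1999-01-08 + 90 days = 1999-04-08.
1999-04-08 falls on a Thursday, which is a business day, so no adjustment is needed.
Final deadline: 1999-04-08.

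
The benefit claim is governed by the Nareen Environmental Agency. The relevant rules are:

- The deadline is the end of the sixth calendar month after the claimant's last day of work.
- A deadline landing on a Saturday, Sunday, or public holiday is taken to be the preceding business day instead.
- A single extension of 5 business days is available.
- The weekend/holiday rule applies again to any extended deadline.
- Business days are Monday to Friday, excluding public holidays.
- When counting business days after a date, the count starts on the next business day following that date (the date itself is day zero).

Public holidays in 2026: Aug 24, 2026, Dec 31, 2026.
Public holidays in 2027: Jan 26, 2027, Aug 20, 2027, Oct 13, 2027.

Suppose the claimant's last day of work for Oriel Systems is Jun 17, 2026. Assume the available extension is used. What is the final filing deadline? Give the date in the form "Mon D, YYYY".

Jan 7, 2027

6 months after Jun 17, 2026 falls in December 2026; the last day of that month is Dec 31, 2026.
Dec 31, 2026 falls on a listed holiday. Rolling to the preceding business day gives Dec 30, 2026, a Wednesday.
Applying the 5-business-day extension: 5 business days after Dec 30, 2026 is Jan 7, 2027.
Jan 7, 2027 (Thursday) is already a business day.
So the filing is due Jan 7, 2027.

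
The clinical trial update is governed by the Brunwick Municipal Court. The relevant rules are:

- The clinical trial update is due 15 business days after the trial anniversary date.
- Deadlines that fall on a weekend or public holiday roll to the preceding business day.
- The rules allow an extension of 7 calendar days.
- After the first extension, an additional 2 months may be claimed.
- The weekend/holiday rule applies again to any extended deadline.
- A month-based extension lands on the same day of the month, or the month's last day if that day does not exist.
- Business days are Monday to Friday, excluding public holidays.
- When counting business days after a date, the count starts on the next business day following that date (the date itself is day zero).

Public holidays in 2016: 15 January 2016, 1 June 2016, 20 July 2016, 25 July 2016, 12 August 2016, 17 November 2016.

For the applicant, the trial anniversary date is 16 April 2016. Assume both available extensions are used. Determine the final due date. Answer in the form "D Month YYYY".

Starting the day after 16 April 2016 and counting 15 business days lands on 6 May 2016.
6 May 2016 is a Friday and not a listed holiday, so it stands.
The 7-calendar-day extension moves the deadline from 6 May 2016 to 13 May 2016.
13 May 2016 is a Friday and not a listed holiday, so it stands.
Applying the 2 months extension: 2 months after 13 May 2016 is 13 July 2016.
Since 13 July 2016 is a Wednesday and not a holiday, the date is unchanged.
So the filing is due 13 July 2016.

13 July 2016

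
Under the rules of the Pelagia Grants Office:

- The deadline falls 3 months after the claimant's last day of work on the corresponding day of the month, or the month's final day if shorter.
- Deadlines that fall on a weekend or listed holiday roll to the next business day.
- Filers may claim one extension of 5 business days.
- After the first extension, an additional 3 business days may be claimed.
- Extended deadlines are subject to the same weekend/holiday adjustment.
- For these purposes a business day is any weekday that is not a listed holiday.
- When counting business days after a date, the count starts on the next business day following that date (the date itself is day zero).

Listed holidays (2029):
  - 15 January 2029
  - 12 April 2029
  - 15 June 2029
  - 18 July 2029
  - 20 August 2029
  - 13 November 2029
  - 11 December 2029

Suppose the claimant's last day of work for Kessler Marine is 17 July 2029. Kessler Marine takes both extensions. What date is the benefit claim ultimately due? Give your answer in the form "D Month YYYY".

3 months from 17 July 2029 is 17 October 2029.
17 October 2029 falls on a Wednesday, which is a business day, so no adjustment is needed.
The 5-business-day extension runs from 17 October 2029 to 24 October 2029.
Since 24 October 2029 is a Wednesday and not a holiday, the date is unchanged.
Applying the 3-business-day extension: 3 business days after 24 October 2029 is 29 October 2029.
29 October 2029 falls on a Monday, which is a business day, so no adjustment is needed.
So the filing is due 29 October 2029.

29 October 2029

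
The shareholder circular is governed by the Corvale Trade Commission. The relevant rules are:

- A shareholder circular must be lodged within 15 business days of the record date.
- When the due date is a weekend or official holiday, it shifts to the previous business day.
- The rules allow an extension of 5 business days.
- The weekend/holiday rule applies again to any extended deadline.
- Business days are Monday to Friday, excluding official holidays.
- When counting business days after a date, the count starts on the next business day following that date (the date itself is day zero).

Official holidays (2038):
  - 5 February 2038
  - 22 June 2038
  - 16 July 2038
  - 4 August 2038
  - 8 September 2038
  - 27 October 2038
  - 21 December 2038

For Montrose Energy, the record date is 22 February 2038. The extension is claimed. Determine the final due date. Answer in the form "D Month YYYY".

22 March 2038

Starting the day after 22 February 2038 and counting 15 business days lands on 15 March 2038.
Since 15 March 2038 is a Monday and not a holiday, the date is unchanged.
Counting 5 further business days from 15 March 2038 reaches 22 March 2038.
Since 22 March 2038 is a Monday and not a holiday, the date is unchanged.
So the filing is due 22 March 2038.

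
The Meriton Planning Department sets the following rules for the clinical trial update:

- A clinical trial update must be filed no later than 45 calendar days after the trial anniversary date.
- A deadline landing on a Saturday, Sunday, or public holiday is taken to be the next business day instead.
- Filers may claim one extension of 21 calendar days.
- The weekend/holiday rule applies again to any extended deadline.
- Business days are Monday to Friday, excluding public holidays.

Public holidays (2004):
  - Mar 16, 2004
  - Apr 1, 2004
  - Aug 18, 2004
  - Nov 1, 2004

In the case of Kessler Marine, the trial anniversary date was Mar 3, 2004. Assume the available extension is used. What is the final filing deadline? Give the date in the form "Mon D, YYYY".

45 calendar days after Mar 3, 2004 is Apr 17, 2004.
Apr 17, 2004 falls on a Saturday. Rolling to the next business day gives Apr 19, 2004, a Monday.
With the 21-day extension, Apr 19, 2004 becomes May 10, 2004.
Since May 10, 2004 is a Monday and not a holiday, the date is unchanged.
So the filing is due May 10, 2004.

May 10, 2004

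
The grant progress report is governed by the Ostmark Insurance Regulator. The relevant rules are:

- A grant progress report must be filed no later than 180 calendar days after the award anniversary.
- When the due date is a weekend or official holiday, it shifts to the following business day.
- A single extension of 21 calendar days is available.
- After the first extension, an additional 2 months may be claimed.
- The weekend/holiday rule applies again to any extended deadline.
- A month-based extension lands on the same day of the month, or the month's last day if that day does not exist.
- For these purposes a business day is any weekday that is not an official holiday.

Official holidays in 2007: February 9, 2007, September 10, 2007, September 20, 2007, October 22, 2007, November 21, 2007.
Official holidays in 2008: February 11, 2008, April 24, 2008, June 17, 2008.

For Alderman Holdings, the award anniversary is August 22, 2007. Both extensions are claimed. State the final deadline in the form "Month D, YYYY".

Trigger date August 22, 2007 + 180 calendar days = February 18, 2008.
February 18, 2008 is a Monday and not a listed holiday, so it stands.
Add the 21 calendar-day extension to February 18, 2008: March 10, 2008.
March 10, 2008 is a Monday and not a listed holiday, so it stands.
Add 2 months to March 10, 2008: May 10, 2008.
May 10, 2008 is a Saturday; the next business day is May 12, 2008 (Monday).
Deadline: May 12, 2008.

May 12, 2008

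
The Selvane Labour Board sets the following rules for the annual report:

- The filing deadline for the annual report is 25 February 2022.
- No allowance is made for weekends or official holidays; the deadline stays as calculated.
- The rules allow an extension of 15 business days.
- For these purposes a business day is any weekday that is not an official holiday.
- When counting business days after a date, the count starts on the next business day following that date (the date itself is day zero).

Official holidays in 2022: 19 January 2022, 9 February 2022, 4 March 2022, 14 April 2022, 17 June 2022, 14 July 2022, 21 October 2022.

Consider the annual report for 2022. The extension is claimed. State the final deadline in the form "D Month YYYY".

The statutory due date is 25 February 2022.
25 February 2022 is a Friday; no weekend or holiday adjustment applies.
Counting 15 further business days from 25 February 2022 reaches 21 March 2022.
21 March 2022 is a Monday; no weekend or holiday adjustment applies.
Final deadline: 21 March 2022.

21 March 2022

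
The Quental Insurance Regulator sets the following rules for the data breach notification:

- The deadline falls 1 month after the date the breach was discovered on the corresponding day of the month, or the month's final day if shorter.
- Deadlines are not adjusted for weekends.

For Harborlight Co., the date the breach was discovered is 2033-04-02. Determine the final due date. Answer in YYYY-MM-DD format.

2033-05-02

Moving 1 month forward from 2033-04-02 on the corresponding day gives 2033-05-02.
2033-05-02 is a Monday; no weekend or holiday adjustment applies.
So the filing is due 2033-05-02.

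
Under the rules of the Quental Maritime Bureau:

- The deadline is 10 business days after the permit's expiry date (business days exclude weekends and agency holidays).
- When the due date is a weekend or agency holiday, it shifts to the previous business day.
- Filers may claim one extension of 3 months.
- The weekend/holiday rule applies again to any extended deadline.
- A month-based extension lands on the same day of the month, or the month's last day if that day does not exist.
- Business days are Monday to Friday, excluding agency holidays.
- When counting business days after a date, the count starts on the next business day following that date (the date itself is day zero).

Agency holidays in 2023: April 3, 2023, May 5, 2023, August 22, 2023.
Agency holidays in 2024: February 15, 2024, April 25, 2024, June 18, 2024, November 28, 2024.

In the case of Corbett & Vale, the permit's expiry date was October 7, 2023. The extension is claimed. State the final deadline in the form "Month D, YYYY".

January 19, 2024

Counting 10 business days after October 7, 2023 (skipping weekends and listed holidays) reaches October 20, 2023.
October 20, 2023 falls on a Friday, which is a business day, so no adjustment is needed.
Add 3 months to October 20, 2023: January 20, 2024.
January 20, 2024 is a Saturday, so it moves to the preceding business day, January 19, 2024 (Friday).
Deadline: January 19, 2024.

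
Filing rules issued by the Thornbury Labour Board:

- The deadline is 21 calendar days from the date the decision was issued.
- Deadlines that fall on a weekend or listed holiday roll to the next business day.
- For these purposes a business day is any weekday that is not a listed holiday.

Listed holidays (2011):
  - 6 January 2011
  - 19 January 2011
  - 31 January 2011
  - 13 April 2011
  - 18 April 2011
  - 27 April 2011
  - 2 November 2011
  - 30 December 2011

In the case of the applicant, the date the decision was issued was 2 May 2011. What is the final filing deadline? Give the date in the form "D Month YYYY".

23 May 2011

Adding 21 calendar days to 2 May 2011 gives 23 May 2011.
Since 23 May 2011 is a Monday and not a holiday, the date is unchanged.
Deadline: 23 May 2011.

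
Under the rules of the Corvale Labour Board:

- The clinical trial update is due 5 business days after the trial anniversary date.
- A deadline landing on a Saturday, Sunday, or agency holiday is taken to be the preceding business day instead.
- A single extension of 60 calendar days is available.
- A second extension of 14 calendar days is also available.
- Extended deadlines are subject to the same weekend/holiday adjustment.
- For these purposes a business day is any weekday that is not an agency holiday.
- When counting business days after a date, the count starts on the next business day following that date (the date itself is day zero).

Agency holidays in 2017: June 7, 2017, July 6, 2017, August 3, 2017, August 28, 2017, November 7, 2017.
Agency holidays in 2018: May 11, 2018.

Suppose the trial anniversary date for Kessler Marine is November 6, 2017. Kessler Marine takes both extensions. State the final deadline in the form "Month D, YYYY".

Counting 5 business days after November 6, 2017 (skipping weekends and listed holidays) reaches November 14, 2017.
November 14, 2017 is a Tuesday and not a listed holiday, so it stands.
The 60-calendar-day extension moves the deadline from November 14, 2017 to January 13, 2018.
January 13, 2018 is a Saturday, so it moves to the preceding business day, January 12, 2018 (Friday).
The 14-calendar-day extension moves the deadline from January 12, 2018 to January 26, 2018.
January 26, 2018 (Friday) is already a business day.
Final deadline: January 26, 2018.

January 26, 2018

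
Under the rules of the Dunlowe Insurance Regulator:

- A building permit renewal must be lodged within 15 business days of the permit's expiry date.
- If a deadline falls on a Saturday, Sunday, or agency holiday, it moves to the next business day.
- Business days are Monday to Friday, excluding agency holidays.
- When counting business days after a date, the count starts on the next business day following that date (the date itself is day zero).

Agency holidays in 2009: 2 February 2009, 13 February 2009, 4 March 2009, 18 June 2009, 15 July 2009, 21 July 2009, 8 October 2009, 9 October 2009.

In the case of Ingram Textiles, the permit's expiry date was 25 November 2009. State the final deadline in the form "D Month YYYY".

16 December 2009

Starting the day after 25 November 2009 and counting 15 business days lands on 16 December 2009.
Since 16 December 2009 is a Wednesday and not a holiday, the date is unchanged.
Final deadline: 16 December 2009.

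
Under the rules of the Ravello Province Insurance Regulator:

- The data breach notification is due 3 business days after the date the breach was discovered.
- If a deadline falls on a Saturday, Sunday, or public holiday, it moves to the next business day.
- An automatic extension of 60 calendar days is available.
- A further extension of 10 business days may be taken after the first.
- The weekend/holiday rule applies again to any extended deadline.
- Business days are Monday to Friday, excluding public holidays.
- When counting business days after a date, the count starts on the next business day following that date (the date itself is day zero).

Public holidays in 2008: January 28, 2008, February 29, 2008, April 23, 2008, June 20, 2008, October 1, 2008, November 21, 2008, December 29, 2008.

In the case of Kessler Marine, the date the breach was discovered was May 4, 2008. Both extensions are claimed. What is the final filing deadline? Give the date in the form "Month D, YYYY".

July 21, 2008

Counting 3 business days after May 4, 2008 (skipping weekends and listed holidays) reaches May 7, 2008.
May 7, 2008 (Wednesday) is already a business day.
Add the 60 calendar-day extension to May 7, 2008: July 6, 2008.
Because July 6, 2008 is a Sunday, the deadline becomes July 7, 2008 (Monday).
Counting 10 further business days from July 7, 2008 reaches July 21, 2008.
Since July 21, 2008 is a Monday and not a holiday, the date is unchanged.
So the filing is due July 21, 2008.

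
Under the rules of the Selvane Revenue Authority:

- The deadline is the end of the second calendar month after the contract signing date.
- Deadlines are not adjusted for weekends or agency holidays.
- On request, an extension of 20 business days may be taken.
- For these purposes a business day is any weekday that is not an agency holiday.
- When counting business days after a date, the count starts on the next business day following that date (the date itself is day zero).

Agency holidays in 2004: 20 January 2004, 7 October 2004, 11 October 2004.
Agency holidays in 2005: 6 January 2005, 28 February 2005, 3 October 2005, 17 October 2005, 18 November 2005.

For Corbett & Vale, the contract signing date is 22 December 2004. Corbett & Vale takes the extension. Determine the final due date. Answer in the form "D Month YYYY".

The second month after 22 December 2004 is February 2005, whose last day is 28 February 2005.
28 February 2005 falls on a Monday. The rules make no weekend/holiday allowance, so it remains 28 February 2005.
Applying the 20-business-day extension: 20 business days after 28 February 2005 is 28 March 2005.
No adjustment is made for weekends or holidays, so 28 March 2005 stands.
The final due date is 28 March 2005.

28 March 2005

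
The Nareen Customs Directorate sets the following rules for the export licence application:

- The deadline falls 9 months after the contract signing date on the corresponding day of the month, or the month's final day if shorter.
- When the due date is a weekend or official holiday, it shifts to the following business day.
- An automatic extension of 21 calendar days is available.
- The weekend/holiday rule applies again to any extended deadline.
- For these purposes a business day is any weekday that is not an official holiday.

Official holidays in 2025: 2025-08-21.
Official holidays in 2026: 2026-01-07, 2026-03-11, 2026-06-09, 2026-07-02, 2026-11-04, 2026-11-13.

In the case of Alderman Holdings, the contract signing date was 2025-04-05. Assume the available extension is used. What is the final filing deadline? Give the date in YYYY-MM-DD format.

9 months from 2025-04-05 is 2026-01-05.
2026-01-05 (Monday) is already a business day.
With the 21-day extension, 2026-01-05 becomes 2026-01-26.
Since 2026-01-26 is a Monday and not a holiday, the date is unchanged.
Final deadline: 2026-01-26.

2026-01-26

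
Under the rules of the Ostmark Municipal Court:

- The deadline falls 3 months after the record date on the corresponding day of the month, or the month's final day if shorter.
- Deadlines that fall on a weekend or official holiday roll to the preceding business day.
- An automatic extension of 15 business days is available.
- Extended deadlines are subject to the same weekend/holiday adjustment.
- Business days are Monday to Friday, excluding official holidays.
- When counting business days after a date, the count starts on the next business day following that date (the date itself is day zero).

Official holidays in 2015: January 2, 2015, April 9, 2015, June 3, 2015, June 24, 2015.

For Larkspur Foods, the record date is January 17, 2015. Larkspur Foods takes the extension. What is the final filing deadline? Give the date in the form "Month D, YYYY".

May 8, 2015

3 months after January 17, 2015, on the same day of the month, is April 17, 2015.
Since April 17, 2015 is a Friday and not a holiday, the date is unchanged.
Applying the 15-business-day extension: 15 business days after April 17, 2015 is May 8, 2015.
May 8, 2015 (Friday) is already a business day.
So the filing is due May 8, 2015.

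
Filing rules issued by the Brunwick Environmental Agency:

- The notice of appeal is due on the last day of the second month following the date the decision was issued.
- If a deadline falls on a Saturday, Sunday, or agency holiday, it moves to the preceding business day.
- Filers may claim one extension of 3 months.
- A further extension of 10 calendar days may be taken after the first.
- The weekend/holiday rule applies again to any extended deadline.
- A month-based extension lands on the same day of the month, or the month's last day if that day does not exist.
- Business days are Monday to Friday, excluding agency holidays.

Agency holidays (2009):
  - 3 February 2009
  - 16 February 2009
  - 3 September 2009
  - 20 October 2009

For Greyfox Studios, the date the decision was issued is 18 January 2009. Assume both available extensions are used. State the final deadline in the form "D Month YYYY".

10 July 2009

The second month after 18 January 2009 is March 2009, whose last day is 31 March 2009.
31 March 2009 is a Tuesday and not a listed holiday, so it stands.
Add 3 months to 31 March 2009: 30 June 2009 (day 31 does not exist in June, so the month's last day is used).
30 June 2009 (Tuesday) is already a business day.
The 10-calendar-day extension moves the deadline from 30 June 2009 to 10 July 2009.
Since 10 July 2009 is a Friday and not a holiday, the date is unchanged.
The final due date is 10 July 2009.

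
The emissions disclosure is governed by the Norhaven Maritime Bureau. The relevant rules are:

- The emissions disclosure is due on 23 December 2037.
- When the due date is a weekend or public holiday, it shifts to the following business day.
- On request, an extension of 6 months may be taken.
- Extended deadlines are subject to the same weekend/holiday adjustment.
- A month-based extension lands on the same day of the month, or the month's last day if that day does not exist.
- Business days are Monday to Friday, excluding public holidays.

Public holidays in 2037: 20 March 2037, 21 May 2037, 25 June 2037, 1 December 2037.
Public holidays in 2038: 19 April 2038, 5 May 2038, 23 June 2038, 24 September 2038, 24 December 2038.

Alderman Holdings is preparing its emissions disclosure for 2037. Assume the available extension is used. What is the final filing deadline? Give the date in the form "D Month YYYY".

The stated deadline is 23 December 2037.
23 December 2037 (Wednesday) is already a business day.
Applying the 6 months extension: 6 months after 23 December 2037 is 23 June 2038.
23 June 2038 is a listed holiday; the next business day is 24 June 2038 (Thursday).
So the filing is due 24 June 2038.

24 June 2038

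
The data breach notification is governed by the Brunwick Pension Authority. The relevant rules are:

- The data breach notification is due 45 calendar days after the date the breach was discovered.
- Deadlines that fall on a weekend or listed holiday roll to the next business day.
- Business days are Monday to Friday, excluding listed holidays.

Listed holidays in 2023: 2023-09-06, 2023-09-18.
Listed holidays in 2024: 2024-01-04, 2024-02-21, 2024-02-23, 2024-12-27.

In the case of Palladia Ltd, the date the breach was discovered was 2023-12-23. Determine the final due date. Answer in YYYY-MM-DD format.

2024-02-06

From 2023-12-23, 45 calendar days later is 2024-02-06.
Since 2024-02-06 is a Tuesday and not a holiday, the date is unchanged.
Final deadline: 2024-02-06.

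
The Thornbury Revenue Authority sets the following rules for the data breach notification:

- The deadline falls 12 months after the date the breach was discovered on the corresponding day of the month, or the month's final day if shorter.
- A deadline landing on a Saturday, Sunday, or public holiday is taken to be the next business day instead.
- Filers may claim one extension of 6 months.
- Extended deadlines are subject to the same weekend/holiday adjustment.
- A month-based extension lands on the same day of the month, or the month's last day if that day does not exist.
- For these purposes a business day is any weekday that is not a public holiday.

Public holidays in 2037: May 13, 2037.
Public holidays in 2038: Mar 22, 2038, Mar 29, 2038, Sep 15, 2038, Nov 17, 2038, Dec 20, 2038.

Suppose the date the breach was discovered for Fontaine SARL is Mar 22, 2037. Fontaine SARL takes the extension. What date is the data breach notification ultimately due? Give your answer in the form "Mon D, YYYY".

12 months from Mar 22, 2037 is Mar 22, 2038.
Mar 22, 2038 is a listed holiday, so it moves to the next business day, Mar 23, 2038 (Tuesday).
Applying the 6 months extension: 6 months after Mar 23, 2038 is Sep 23, 2038.
Sep 23, 2038 (Thursday) is already a business day.
So the filing is due Sep 23, 2038.

Sep 23, 2038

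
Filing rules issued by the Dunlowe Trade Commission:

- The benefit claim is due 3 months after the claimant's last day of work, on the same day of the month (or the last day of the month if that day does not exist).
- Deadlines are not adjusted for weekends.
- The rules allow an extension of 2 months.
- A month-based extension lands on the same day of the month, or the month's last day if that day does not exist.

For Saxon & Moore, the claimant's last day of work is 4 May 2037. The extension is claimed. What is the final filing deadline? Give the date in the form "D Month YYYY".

Moving 3 months forward from 4 May 2037 on the corresponding day gives 4 August 2037.
4 August 2037 is a Tuesday; no weekend or holiday adjustment applies.
Add 2 months to 4 August 2037: 4 October 2037.
4 October 2037 falls on a Sunday. The rules make no weekend/holiday allowance, so it remains 4 October 2037.
Final deadline: 4 October 2037.

4 October 2037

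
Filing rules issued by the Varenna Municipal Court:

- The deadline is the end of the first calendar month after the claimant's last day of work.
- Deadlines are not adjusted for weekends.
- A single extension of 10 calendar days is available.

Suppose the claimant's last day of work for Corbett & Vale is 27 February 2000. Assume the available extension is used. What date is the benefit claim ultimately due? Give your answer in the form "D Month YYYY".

10 April 2000

The first month after 27 February 2000 is March 2000, whose last day is 31 March 2000.
31 March 2000 falls on a Friday. The rules make no weekend/holiday allowance, so it remains 31 March 2000.
Add the 10 calendar-day extension to 31 March 2000: 10 April 2000.
No adjustment is made for weekends or holidays, so 10 April 2000 stands.
Final deadline: 10 April 2000.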